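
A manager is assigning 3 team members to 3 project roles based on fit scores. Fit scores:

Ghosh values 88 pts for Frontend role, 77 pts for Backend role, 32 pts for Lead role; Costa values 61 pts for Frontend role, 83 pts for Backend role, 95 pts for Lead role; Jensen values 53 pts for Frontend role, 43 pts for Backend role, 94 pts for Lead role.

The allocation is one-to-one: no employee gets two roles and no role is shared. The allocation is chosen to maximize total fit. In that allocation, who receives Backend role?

This is the linear assignment problem.
Optimal: Ghosh→Frontend role (88 pts), Costa→Backend role (83 pts), Jensen→Lead role (94 pts) — total 88+83+94 = 265 pts.
Max-entry greedy (repeatedly take the single best remaining cell) gives 226 pts, worse by 39.
Next-best assignment: Ghosh→Backend role, Costa→Frontend role, Jensen→Lead role = 232 pts.
Swapping Ghosh↔Jensen (Ghosh→Lead role 32 pts, Jensen→Frontend role 53 pts) loses 97.
Every other assignment is strictly worse.
Costa's own top role is Lead role (95 pts), but forcing Costa→Lead role and reassigning the rest optimally gives only 226 pts — worse by 39.

Costa receives Backend role.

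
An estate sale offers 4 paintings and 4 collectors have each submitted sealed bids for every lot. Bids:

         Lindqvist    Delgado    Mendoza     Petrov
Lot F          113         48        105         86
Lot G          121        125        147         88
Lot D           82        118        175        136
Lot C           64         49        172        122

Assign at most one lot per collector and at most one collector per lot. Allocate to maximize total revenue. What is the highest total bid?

Optimal: Lindqvist→Lot F ($113), Delgado→Lot G ($125), Mendoza→Lot C ($172), Petrov→Lot D ($136) — total 113+125+172+136 = $546.
Column-greedy (each lot in turn goes to its best remaining collector) gives $445, worse by 101.
Next-best assignment: Lindqvist→Lot F, Delgado→Lot G, Mendoza→Lot D, Petrov→Lot C = $535.
No other one-to-one assignment exceeds $546.

Maximum total: $546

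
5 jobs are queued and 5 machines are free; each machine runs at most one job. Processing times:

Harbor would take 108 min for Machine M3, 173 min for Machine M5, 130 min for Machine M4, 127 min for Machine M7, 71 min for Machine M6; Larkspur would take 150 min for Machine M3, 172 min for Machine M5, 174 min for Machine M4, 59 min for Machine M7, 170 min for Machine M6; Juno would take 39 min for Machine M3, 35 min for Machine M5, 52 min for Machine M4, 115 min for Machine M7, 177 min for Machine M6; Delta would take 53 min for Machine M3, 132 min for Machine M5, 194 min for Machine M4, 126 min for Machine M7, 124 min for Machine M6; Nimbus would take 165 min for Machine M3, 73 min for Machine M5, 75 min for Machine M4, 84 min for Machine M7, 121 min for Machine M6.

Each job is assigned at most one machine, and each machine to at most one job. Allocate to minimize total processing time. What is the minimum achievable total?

Optimal: Harbor→Machine M6 (71 min), Larkspur→Machine M7 (59 min), Juno→Machine M5 (35 min), Delta→Machine M3 (53 min), Nimbus→Machine M4 (75 min) — total 71+59+35+53+75 = 293 min.
Column-greedy (each machine in turn goes to its cheapest remaining job) gives 425 min, worse by 132.

Minimum total: 293 min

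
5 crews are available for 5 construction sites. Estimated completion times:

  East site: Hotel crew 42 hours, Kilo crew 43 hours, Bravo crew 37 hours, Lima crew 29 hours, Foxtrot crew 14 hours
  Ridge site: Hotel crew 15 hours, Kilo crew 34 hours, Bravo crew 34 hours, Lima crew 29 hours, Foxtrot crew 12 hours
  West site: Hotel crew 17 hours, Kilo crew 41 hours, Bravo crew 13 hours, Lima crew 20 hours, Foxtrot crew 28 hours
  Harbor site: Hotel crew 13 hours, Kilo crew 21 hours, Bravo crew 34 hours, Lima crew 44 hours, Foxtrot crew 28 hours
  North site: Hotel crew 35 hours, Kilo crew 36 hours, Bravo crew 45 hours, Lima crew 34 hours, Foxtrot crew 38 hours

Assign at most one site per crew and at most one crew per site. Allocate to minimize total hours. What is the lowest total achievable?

Min total: 97 hours

Treat this as an assignment problem: match each crew to one site.
Optimal: Hotel crew→Ridge site (15 hours), Kilo crew→Harbor site (21 hours), Bravo crew→West site (13 hours), Lima crew→North site (34 hours), Foxtrot crew→East site (14 hours) — total 15+21+13+34+14 = 97 hours.
Next-best assignment: Hotel crew→Harbor site, Kilo crew→North site, Bravo crew→West site, Lima crew→East site, Foxtrot crew→Ridge site = 103 hours.
Swapping Hotel crew↔Foxtrot crew (Hotel crew→East site 42 hours, Foxtrot crew→Ridge site 12 hours) adds 25.
Checked against all permutations: 97 hours is optimal.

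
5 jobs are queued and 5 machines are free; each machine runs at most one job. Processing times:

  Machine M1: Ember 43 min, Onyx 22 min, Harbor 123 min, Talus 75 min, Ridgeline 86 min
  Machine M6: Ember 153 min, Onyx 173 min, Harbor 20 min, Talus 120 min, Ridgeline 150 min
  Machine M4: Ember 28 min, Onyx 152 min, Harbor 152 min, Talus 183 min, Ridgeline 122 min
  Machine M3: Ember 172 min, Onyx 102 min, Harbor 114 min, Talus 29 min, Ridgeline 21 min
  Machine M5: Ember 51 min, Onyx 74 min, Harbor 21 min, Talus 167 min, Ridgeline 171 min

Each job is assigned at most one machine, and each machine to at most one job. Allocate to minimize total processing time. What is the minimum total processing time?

This is a one-to-one assignment (minimum-cost bipartite matching).
Optimal: Ember→Machine M4 (28 min), Onyx→Machine M1 (22 min), Harbor→Machine M5 (21 min), Talus→Machine M6 (120 min), Ridgeline→Machine M3 (21 min) — total 28+22+21+120+21 = 212 min.
Row-greedy (each job in turn takes its cheapest remaining machine) gives 270 min, worse by 58.
Checked against all permutations: 212 min is optimal.

Min total: 212 min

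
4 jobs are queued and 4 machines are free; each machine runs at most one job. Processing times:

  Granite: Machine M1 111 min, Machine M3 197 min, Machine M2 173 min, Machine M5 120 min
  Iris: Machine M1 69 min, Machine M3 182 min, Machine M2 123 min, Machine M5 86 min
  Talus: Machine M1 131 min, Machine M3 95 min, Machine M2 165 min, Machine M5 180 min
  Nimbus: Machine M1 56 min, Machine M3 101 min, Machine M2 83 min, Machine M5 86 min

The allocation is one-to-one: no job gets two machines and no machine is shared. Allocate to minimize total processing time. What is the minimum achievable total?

Minimum total: 367 min

Optimal: Granite→Machine M5 (120 min), Iris→Machine M1 (69 min), Talus→Machine M3 (95 min), Nimbus→Machine M2 (83 min) — total 120+69+95+83 = 367 min.
Row-greedy (each job in turn takes its cheapest remaining machine) gives 375 min, worse by 8.
Next-best assignment: Granite→Machine M1, Iris→Machine M5, Talus→Machine M3, Nimbus→Machine M2 = 375 min.
Swapping Iris↔Talus (Iris→Machine M3 182 min, Talus→Machine M1 131 min) adds 149.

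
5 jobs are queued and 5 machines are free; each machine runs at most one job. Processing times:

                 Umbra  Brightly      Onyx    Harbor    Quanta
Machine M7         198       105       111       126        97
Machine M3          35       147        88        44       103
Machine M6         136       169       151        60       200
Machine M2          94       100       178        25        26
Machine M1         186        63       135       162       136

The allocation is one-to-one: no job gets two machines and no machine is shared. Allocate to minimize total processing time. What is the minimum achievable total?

Optimal: Umbra→Machine M3 (35 min), Brightly→Machine M1 (63 min), Onyx→Machine M7 (111 min), Harbor→Machine M6 (60 min), Quanta→Machine M2 (26 min) — total 35+63+111+60+26 = 295 min.
Column-greedy (each machine in turn goes to its cheapest remaining job) gives 427 min, worse by 132.
Next-best assignment: Umbra→Machine M3, Brightly→Machine M7, Onyx→Machine M1, Harbor→Machine M6, Quanta→Machine M2 = 361 min.

Minimum total: 295 min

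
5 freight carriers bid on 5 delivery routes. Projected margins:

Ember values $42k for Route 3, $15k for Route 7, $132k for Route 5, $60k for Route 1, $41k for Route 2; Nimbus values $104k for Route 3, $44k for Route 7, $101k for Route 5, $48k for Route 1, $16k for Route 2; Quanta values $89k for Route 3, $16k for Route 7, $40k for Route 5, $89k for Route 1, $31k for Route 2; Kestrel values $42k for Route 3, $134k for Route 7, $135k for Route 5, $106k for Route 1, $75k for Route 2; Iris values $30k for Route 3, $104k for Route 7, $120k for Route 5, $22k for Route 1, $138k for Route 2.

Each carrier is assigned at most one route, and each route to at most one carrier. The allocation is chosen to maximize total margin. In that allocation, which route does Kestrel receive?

Kestrel receives Route 7.

Optimal: Ember→Route 5 ($132k), Nimbus→Route 3 ($104k), Quanta→Route 1 ($89k), Kestrel→Route 7 ($134k), Iris→Route 2 ($138k) — total 132+104+89+134+138 = $597k.
Swapping Iris↔Ember (Iris→Route 5 $120k, Ember→Route 2 $41k) loses 109.
Kestrel's own top route is Route 5 ($135k), but forcing Kestrel→Route 5 and reassigning the rest optimally gives only $481k — worse by 116.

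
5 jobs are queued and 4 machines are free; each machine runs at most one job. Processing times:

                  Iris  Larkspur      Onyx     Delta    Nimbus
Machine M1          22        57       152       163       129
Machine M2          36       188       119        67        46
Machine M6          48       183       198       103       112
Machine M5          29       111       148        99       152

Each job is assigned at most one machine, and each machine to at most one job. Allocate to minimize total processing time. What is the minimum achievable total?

Minimum total: 235 min

This is the linear assignment problem.
Optimal: Larkspur→Machine M1 (57 min), Nimbus→Machine M2 (46 min), Delta→Machine M6 (103 min), Iris→Machine M5 (29 min) — total 57+46+103+29 = 235 min.
Column-greedy (each machine in turn goes to its cheapest remaining job) gives 282 min, worse by 47.
Next-best assignment: Larkspur→Machine M1, Nimbus→Machine M2, Iris→Machine M6, Delta→Machine M5 = 250 min.
No other one-to-one assignment undercuts 235 min.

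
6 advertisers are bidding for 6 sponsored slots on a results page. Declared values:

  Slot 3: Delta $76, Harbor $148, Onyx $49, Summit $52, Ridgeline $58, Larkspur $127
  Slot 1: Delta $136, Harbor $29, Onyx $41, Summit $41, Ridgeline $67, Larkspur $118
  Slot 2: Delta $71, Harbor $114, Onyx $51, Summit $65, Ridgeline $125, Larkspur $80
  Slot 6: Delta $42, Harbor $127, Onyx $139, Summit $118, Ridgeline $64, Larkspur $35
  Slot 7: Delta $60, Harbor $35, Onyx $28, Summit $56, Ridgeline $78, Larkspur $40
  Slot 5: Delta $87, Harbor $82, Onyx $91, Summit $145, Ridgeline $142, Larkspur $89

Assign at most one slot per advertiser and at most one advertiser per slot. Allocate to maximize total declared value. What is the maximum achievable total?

Optimal: Delta→Slot 1 ($136), Harbor→Slot 2 ($114), Onyx→Slot 6 ($139), Summit→Slot 5 ($145), Ridgeline→Slot 7 ($78), Larkspur→Slot 3 ($127) — total 136+114+139+145+78+127 = $739.
Swapping Larkspur↔Delta (Larkspur→Slot 1 $118, Delta→Slot 3 $76) loses 69.
Every other assignment is strictly worse.

Maximum total: $739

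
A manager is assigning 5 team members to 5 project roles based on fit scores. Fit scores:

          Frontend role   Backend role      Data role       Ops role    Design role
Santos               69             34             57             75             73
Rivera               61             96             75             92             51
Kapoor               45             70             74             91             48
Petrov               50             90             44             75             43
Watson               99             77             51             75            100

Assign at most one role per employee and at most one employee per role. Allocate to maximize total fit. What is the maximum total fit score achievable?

Max total: 428 pts

Optimal: Santos→Design role (73 pts), Rivera→Data role (75 pts), Kapoor→Ops role (91 pts), Petrov→Backend role (90 pts), Watson→Frontend role (99 pts) — total 73+75+91+90+99 = 428 pts.
Row-greedy (each employee in turn takes its best remaining role) gives 395 pts, worse by 33.
No other one-to-one assignment exceeds 428 pts.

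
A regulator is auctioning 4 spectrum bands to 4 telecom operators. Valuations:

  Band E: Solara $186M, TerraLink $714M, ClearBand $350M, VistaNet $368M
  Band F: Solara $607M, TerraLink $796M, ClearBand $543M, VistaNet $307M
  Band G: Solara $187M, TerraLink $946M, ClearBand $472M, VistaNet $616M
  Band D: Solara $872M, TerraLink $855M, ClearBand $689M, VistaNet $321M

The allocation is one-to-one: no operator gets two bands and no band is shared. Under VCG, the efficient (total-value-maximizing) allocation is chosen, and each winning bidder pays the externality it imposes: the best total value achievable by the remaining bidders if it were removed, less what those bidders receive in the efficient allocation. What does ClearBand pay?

ClearBand pays $82M.

Efficient allocation: Solara→Band D ($872M), TerraLink→Band E ($714M), ClearBand→Band F ($543M), VistaNet→Band G ($616M); total welfare W = $2745M.
ClearBand receives Band F at value $543M, so the others get W − 543 = $2202M.
Without ClearBand: best allocation of the remaining 3 bidders over all 4 bands is Solara→Band D ($872M), TerraLink→Band F ($796M), VistaNet→Band G ($616M), total $2284M.
VCG payment = (others' best without ClearBand) − (others' welfare with ClearBand) = 2284 − 2202 = $82M.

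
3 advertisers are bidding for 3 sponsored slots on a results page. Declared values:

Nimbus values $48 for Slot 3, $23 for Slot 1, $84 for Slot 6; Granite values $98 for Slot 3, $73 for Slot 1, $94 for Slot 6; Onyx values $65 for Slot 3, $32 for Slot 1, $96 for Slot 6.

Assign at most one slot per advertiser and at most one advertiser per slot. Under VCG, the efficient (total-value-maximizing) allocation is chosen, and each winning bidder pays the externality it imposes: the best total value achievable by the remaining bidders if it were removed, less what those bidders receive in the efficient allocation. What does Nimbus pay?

Efficient allocation: Nimbus→Slot 6 ($84), Granite→Slot 1 ($73), Onyx→Slot 3 ($65); total welfare W = $222.
Nimbus receives Slot 6 at value $84, so the others get W − 84 = $138.
Without Nimbus: best allocation of the remaining 2 bidders over all 3 slots is Granite→Slot 3 ($98), Onyx→Slot 6 ($96), total $194.
VCG payment = (others' best without Nimbus) − (others' welfare with Nimbus) = 194 − 138 = $56.

Nimbus pays $56.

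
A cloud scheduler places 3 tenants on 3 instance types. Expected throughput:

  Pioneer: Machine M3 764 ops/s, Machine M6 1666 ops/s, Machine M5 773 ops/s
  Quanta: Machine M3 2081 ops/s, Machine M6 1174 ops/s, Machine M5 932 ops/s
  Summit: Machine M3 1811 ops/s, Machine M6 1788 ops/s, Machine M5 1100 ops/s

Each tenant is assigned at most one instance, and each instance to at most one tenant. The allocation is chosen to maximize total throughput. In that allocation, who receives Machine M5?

This is the linear assignment problem.
Optimal: Pioneer→Machine M6 (1666 ops/s), Quanta→Machine M3 (2081 ops/s), Summit→Machine M5 (1100 ops/s) — total 1666+2081+1100 = 4847 ops/s.
Max-entry greedy (repeatedly take the single best remaining cell) gives 4642 ops/s, worse by 205.
Summit's own top instance is Machine M3 (1811 ops/s), but forcing Summit→Machine M3 and reassigning the rest optimally gives only 4409 ops/s — worse by 438.

Summit receives Machine M5.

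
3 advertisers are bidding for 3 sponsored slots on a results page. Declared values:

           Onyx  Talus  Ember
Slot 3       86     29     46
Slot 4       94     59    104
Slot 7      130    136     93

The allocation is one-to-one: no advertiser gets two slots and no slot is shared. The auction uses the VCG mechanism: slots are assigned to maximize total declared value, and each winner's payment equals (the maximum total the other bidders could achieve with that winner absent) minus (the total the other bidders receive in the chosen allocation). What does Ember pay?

Efficient allocation: Onyx→Slot 3 ($86), Talus→Slot 7 ($136), Ember→Slot 4 ($104); total welfare W = $326.
Ember receives Slot 4 at value $104, so the others get W − 104 = $222.
Without Ember: best allocation of the remaining 2 bidders over all 3 slots is Onyx→Slot 4 ($94), Talus→Slot 7 ($136), total $230.
VCG payment = (others' best without Ember) − (others' welfare with Ember) = 230 − 222 = $8.

Ember pays $8.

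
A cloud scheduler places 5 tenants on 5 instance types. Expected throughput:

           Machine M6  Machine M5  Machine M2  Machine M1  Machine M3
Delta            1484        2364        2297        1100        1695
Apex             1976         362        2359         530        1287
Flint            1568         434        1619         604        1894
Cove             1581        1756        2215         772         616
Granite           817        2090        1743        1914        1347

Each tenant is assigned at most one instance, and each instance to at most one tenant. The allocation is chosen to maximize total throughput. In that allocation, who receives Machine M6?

This is a one-to-one assignment (maximum-weight bipartite matching).
Optimal: Delta→Machine M5 (2364 ops/s), Apex→Machine M6 (1976 ops/s), Flint→Machine M3 (1894 ops/s), Cove→Machine M2 (2215 ops/s), Granite→Machine M1 (1914 ops/s) — total 2364+1976+1894+2215+1914 = 10363 ops/s.
Every other assignment is strictly worse.
Apex's own top instance is Machine M2 (2359 ops/s), but forcing Apex→Machine M2 and reassigning the rest optimally gives only 10112 ops/s — worse by 251.

Apex receives Machine M6.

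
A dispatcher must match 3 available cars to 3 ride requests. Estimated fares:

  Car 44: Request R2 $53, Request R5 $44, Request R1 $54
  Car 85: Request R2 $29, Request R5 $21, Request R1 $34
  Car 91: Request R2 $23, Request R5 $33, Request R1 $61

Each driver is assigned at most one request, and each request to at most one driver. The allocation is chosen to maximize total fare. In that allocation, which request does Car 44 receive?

Optimal: Car 44→Request R2 ($53), Car 85→Request R5 ($21), Car 91→Request R1 ($61) — total 53+21+61 = $135.
Column-greedy (each request in turn goes to its best remaining driver) gives $120, worse by 15.
Next-best assignment: Car 44→Request R5, Car 85→Request R2, Car 91→Request R1 = $134.
No other one-to-one assignment exceeds $135.
Car 44's own top request is Request R1 ($54), but forcing Car 44→Request R1 and reassigning the rest optimally gives only $116 — worse by 19.

Car 44 receives Request R2.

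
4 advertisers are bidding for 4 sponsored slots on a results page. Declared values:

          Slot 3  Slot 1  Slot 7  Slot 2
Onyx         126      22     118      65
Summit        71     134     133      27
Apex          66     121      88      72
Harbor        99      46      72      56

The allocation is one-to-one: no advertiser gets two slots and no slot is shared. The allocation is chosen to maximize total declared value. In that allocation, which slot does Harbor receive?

Harbor receives Slot 2.

Treat this as an assignment problem: match each advertiser to one slot.
Optimal: Onyx→Slot 3 ($126), Summit→Slot 7 ($133), Apex→Slot 1 ($121), Harbor→Slot 2 ($56) — total 126+133+121+56 = $436.
Max-entry greedy (repeatedly take the single best remaining cell) gives $404, worse by 32.
Harbor's own top slot is Slot 3 ($99), but forcing Harbor→Slot 3 and reassigning the rest optimally gives only $423 — worse by 13.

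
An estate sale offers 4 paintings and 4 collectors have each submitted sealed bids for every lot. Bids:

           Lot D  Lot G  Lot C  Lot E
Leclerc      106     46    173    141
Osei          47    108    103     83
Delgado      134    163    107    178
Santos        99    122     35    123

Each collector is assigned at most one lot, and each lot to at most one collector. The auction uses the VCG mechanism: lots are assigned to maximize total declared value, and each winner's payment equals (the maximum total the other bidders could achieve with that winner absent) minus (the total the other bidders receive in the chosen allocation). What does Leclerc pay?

Efficient allocation: Leclerc→Lot C ($173), Osei→Lot G ($108), Delgado→Lot E ($178), Santos→Lot D ($99); total welfare W = $558.
Leclerc receives Lot C at value $173, so the others get W − 173 = $385.
Without Leclerc: best allocation of the remaining 3 bidders over all 4 lots is Osei→Lot C ($103), Delgado→Lot E ($178), Santos→Lot G ($122), total $403.
VCG payment = (others' best without Leclerc) − (others' welfare with Leclerc) = 403 − 385 = $18.

Leclerc pays $18.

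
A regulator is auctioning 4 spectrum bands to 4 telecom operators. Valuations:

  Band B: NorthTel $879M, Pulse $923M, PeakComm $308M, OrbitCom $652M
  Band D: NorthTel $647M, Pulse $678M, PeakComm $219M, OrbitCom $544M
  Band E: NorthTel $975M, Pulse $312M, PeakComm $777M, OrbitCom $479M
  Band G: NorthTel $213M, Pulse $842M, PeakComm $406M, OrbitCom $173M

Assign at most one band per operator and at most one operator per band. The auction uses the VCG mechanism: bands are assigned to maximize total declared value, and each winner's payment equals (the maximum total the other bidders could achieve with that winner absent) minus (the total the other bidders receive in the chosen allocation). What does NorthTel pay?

NorthTel pays $108M.

Efficient allocation: NorthTel→Band B ($879M), Pulse→Band G ($842M), PeakComm→Band E ($777M), OrbitCom→Band D ($544M); total welfare W = $3042M.
NorthTel receives Band B at value $879M, so the others get W − 879 = $2163M.
Without NorthTel: best allocation of the remaining 3 bidders over all 4 bands is Pulse→Band G ($842M), PeakComm→Band E ($777M), OrbitCom→Band B ($652M), total $2271M.
VCG payment = (others' best without NorthTel) − (others' welfare with NorthTel) = 2271 − 2163 = $108M.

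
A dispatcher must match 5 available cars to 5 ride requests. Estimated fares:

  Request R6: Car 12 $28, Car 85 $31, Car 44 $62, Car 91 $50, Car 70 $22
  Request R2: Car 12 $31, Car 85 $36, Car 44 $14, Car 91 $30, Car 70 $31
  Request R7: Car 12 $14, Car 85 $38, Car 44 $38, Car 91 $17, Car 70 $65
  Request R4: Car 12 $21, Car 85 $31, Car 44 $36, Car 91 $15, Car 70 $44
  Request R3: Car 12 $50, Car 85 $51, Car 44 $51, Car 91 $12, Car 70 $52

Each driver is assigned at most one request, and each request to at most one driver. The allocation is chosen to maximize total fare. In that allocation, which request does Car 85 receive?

Car 85 receives Request R4.

Optimal: Car 12→Request R3 ($50), Car 85→Request R4 ($31), Car 44→Request R6 ($62), Car 91→Request R2 ($30), Car 70→Request R7 ($65) — total 50+31+62+30+65 = $238.
Row-greedy (each driver in turn takes its best remaining request) gives $224, worse by 14.
Next-best assignment: Car 12→Request R3, Car 85→Request R2, Car 44→Request R4, Car 91→Request R6, Car 70→Request R7 = $237.
Checked against all permutations: $238 is optimal.
Car 85's own top request is Request R3 ($51), but forcing Car 85→Request R3 and reassigning the rest optimally gives only $233 — worse by 5.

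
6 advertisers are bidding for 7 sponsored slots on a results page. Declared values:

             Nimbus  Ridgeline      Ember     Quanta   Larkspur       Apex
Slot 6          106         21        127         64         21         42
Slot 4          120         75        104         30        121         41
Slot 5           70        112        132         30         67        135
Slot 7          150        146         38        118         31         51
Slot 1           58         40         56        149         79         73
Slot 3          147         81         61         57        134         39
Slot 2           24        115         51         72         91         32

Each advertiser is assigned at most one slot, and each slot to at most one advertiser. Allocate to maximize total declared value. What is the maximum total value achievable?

Max total: $825

Optimal: Nimbus→Slot 3 ($147), Ridgeline→Slot 7 ($146), Ember→Slot 6 ($127), Quanta→Slot 1 ($149), Larkspur→Slot 4 ($121), Apex→Slot 5 ($135) — total 147+146+127+149+121+135 = $825.
Row-greedy (each advertiser in turn takes its best remaining slot) gives $722, worse by 103.
Next-best assignment: Nimbus→Slot 4, Ridgeline→Slot 7, Ember→Slot 6, Quanta→Slot 1, Larkspur→Slot 3, Apex→Slot 5 = $811.
Every other assignment is strictly worse.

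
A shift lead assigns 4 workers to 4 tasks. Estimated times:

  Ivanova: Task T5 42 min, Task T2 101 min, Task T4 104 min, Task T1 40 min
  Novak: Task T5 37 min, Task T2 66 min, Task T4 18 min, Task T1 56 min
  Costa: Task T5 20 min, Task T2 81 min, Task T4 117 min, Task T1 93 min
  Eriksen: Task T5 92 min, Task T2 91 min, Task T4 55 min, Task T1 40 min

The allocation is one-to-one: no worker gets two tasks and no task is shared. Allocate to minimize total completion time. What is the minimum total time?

Min total: 169 min

Optimal: Ivanova→Task T1 (40 min), Novak→Task T4 (18 min), Costa→Task T5 (20 min), Eriksen→Task T2 (91 min) — total 40+18+20+91 = 169 min.
Column-greedy (each task in turn goes to its cheapest remaining worker) gives 181 min, worse by 12.
Next-best assignment: Ivanova→Task T2, Novak→Task T4, Costa→Task T5, Eriksen→Task T1 = 179 min.
Swapping Ivanova↔Eriksen (Ivanova→Task T2 101 min, Eriksen→Task T1 40 min) adds 10.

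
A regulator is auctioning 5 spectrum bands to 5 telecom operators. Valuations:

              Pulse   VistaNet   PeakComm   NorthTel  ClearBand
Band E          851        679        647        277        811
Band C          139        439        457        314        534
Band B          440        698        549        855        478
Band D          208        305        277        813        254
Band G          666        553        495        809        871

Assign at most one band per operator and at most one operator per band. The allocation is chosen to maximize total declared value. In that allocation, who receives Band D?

Optimal: Pulse→Band E ($851M), VistaNet→Band B ($698M), PeakComm→Band C ($457M), NorthTel→Band D ($813M), ClearBand→Band G ($871M) — total 851+698+457+813+871 = $3690M.
Column-greedy (each band in turn goes to its best remaining operator) gives $3040M, worse by 650.
Swapping PeakComm↔Pulse (PeakComm→Band E $647M, Pulse→Band C $139M) loses 522.
NorthTel's own top band is Band B ($855M), but forcing NorthTel→Band B and reassigning the rest optimally gives only $3339M — worse by 351.

NorthTel receives Band D.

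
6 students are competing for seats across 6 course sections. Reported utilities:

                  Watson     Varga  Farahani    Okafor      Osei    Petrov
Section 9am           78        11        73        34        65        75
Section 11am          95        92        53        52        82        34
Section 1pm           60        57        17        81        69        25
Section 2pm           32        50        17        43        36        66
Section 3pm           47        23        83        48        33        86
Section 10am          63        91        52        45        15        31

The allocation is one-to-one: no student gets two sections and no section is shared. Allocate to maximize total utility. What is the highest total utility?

Optimal: Watson→Section 9am (78 points), Varga→Section 10am (91 points), Farahani→Section 3pm (83 points), Okafor→Section 1pm (81 points), Osei→Section 11am (82 points), Petrov→Section 2pm (66 points) — total 78+91+83+81+82+66 = 481 points.
Column-greedy (each section in turn goes to its best remaining student) gives 415 points, worse by 66.
Checked against all permutations: 481 points is optimal.

Max total: 481 points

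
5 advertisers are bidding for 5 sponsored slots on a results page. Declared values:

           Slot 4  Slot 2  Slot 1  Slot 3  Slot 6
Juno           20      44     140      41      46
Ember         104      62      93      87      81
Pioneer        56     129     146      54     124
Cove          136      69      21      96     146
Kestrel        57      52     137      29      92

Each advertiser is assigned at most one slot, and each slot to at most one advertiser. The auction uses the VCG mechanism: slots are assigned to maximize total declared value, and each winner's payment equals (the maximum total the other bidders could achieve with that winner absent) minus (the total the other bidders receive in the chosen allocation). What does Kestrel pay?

Kestrel pays $27.

Efficient allocation: Juno→Slot 1 ($140), Ember→Slot 3 ($87), Pioneer→Slot 2 ($129), Cove→Slot 4 ($136), Kestrel→Slot 6 ($92); total welfare W = $584.
Kestrel receives Slot 6 at value $92, so the others get W − 92 = $492.
Without Kestrel: best allocation of the remaining 4 bidders over all 5 slots is Juno→Slot 1 ($140), Ember→Slot 4 ($104), Pioneer→Slot 2 ($129), Cove→Slot 6 ($146), total $519.
VCG payment = (others' best without Kestrel) − (others' welfare with Kestrel) = 519 − 492 = $27.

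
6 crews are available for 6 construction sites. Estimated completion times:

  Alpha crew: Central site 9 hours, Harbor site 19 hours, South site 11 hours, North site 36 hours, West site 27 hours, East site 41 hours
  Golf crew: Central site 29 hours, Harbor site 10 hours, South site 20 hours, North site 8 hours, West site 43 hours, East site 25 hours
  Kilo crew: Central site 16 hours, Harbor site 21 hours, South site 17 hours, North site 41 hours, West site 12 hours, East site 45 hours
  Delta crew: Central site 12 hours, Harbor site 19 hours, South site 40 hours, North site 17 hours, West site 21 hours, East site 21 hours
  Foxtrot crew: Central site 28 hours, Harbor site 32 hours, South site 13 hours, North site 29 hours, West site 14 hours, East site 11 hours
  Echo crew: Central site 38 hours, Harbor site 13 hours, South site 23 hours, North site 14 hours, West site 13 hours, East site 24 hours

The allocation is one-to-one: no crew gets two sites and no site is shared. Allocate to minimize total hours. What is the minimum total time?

Min total: 67 hours

This is the linear assignment problem.
Optimal: Alpha crew→South site (11 hours), Golf crew→North site (8 hours), Kilo crew→West site (12 hours), Delta crew→Central site (12 hours), Foxtrot crew→East site (11 hours), Echo crew→Harbor site (13 hours) — total 11+8+12+12+11+13 = 67 hours.
Next-best assignment: Alpha crew→South site, Golf crew→Harbor site, Kilo crew→West site, Delta crew→Central site, Foxtrot crew→East site, Echo crew→North site = 70 hours.
Every other assignment is strictly worse.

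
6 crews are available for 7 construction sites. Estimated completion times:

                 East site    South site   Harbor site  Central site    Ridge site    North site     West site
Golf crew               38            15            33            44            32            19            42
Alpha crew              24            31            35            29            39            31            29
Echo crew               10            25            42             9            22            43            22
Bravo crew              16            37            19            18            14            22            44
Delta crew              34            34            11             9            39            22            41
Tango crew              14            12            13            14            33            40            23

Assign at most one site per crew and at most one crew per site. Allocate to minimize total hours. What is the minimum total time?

Treat this as an assignment problem: match each crew to one site.
Optimal: Golf crew→North site (19 hours), Alpha crew→East site (24 hours), Echo crew→Central site (9 hours), Bravo crew→Ridge site (14 hours), Delta crew→Harbor site (11 hours), Tango crew→South site (12 hours) — total 19+24+9+14+11+12 = 89 hours.
Row-greedy (each crew in turn takes its cheapest remaining site) gives 96 hours, worse by 7.
Next-best assignment: Golf crew→South site, Alpha crew→West site, Echo crew→East site, Bravo crew→Ridge site, Delta crew→Central site, Tango crew→Harbor site = 90 hours.
Checked against all permutations: 89 hours is optimal.

Minimum total: 89 hours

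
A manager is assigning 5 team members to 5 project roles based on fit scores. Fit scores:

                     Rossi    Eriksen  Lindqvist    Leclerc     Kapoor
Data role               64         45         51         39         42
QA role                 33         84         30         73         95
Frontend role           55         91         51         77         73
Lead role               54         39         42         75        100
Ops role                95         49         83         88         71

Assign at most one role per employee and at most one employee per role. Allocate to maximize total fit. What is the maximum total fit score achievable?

Optimal: Rossi→Data role (64 pts), Eriksen→Frontend role (91 pts), Lindqvist→Ops role (83 pts), Leclerc→QA role (73 pts), Kapoor→Lead role (100 pts) — total 64+91+83+73+100 = 411 pts.
Column-greedy (each role in turn goes to its best remaining employee) gives 408 pts, worse by 3.

Maximum total: 411 pts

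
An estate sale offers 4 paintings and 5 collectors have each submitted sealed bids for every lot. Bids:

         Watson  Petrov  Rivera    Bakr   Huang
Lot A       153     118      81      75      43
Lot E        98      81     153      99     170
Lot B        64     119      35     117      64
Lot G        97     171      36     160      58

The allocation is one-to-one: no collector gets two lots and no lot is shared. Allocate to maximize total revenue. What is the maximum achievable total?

Maximum total: $611

This is a one-to-one assignment (maximum-weight bipartite matching).
Optimal: Watson→Lot A ($153), Huang→Lot E ($170), Bakr→Lot B ($117), Petrov→Lot G ($171) — total 153+170+117+171 = $611.
Row-greedy (each collector in turn takes its best remaining lot) gives $594, worse by 17.
Every other assignment is strictly worse.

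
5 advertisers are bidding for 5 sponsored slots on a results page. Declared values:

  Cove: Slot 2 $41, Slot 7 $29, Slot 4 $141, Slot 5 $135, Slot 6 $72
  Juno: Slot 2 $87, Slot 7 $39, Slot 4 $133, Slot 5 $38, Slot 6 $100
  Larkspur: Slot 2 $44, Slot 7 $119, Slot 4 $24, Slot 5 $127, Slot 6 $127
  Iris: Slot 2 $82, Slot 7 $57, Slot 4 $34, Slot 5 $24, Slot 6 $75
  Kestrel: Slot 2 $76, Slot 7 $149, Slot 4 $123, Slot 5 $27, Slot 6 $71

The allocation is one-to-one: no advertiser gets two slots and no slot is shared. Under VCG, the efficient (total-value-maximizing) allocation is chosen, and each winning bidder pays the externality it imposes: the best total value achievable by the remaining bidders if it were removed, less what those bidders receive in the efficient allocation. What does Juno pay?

Juno pays $6.

Efficient allocation: Cove→Slot 5 ($135), Juno→Slot 4 ($133), Larkspur→Slot 6 ($127), Iris→Slot 2 ($82), Kestrel→Slot 7 ($149); total welfare W = $626.
Juno receives Slot 4 at value $133, so the others get W − 133 = $493.
Without Juno: best allocation of the remaining 4 bidders over all 5 slots is Cove→Slot 4 ($141), Larkspur→Slot 5 ($127), Iris→Slot 2 ($82), Kestrel→Slot 7 ($149), total $499.
VCG payment = (others' best without Juno) − (others' welfare with Juno) = 499 − 493 = $6.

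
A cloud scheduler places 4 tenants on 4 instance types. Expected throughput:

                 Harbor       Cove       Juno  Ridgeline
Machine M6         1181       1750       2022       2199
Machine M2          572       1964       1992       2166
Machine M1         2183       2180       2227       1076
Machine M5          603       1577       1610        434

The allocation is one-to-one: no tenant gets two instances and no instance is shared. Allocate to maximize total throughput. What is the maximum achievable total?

Optimal: Harbor→Machine M1 (2183 ops/s), Cove→Machine M2 (1964 ops/s), Juno→Machine M5 (1610 ops/s), Ridgeline→Machine M6 (2199 ops/s) — total 2183+1964+1610+2199 = 7956 ops/s.
Row-greedy (each tenant in turn takes its best remaining instance) gives 6603 ops/s, worse by 1353.

Max total: 7956 ops/s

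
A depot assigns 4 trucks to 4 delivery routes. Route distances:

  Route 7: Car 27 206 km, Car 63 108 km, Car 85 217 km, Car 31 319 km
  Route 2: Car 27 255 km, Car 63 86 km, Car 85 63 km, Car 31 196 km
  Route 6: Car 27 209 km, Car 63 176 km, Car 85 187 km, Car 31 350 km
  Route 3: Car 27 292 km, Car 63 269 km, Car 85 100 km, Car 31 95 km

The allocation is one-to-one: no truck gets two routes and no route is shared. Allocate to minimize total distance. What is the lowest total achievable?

Min total: 475 km

Optimal: Car 27→Route 6 (209 km), Car 63→Route 7 (108 km), Car 85→Route 2 (63 km), Car 31→Route 3 (95 km) — total 209+108+63+95 = 475 km.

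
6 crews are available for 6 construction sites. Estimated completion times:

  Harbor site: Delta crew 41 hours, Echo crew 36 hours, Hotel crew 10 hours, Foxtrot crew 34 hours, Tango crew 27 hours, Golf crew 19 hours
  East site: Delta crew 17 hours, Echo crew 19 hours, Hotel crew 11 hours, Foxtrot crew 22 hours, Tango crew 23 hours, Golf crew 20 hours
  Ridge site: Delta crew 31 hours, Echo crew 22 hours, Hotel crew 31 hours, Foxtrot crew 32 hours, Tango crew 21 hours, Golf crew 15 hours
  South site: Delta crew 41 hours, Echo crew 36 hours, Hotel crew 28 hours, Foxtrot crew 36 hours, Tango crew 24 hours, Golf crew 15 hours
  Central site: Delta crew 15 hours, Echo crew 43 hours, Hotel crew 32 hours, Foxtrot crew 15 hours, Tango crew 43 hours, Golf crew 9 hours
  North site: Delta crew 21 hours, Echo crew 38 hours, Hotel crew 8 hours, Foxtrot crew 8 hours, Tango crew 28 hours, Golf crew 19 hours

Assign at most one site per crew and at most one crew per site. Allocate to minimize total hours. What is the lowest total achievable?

Minimum total: 88 hours

Optimal: Delta crew→Central site (15 hours), Echo crew→East site (19 hours), Hotel crew→Harbor site (10 hours), Foxtrot crew→North site (8 hours), Tango crew→Ridge site (21 hours), Golf crew→South site (15 hours) — total 15+19+10+8+21+15 = 88 hours.
Row-greedy (each crew in turn takes its cheapest remaining site) gives 117 hours, worse by 29.
Next-best assignment: Delta crew→East site, Echo crew→Ridge site, Hotel crew→Harbor site, Foxtrot crew→North site, Tango crew→South site, Golf crew→Central site = 90 hours.
Swapping Hotel crew↔Tango crew (Hotel crew→Ridge site 31 hours, Tango crew→Harbor site 27 hours) adds 27.
Every other assignment is strictly worse.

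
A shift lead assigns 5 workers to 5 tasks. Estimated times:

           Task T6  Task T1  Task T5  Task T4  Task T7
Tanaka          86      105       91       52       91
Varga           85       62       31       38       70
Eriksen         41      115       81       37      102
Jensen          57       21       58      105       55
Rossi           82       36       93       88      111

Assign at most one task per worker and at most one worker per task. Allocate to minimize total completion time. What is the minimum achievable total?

This is a one-to-one assignment (minimum-cost bipartite matching).
Optimal: Tanaka→Task T4 (52 min), Varga→Task T5 (31 min), Eriksen→Task T6 (41 min), Jensen→Task T7 (55 min), Rossi→Task T1 (36 min) — total 52+31+41+55+36 = 215 min.
Column-greedy (each task in turn goes to its cheapest remaining worker) gives 256 min, worse by 41.
Next-best assignment: Tanaka→Task T6, Varga→Task T5, Eriksen→Task T4, Jensen→Task T7, Rossi→Task T1 = 245 min.
Checked against all permutations: 215 min is optimal.

Minimum total: 215 min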